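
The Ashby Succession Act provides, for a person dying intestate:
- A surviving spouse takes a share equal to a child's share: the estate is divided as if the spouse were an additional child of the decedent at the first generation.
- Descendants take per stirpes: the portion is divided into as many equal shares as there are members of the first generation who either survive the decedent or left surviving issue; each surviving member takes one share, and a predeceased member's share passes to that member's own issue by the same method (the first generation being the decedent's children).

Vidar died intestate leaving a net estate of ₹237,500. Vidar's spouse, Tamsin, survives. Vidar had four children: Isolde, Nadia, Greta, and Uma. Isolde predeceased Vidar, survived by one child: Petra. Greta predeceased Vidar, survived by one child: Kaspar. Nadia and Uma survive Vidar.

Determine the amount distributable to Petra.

The spouse counts as an additional share at the children's level, so there are 5 primary shares of ₹47,500. Tamsin takes one such share (₹47,500).
The children's combined portion (₹190,000) is divided into 4 shares of ₹47,500: Nadia and Uma each take ₹47,500; Isolde's ₹47,500 share passes to Isolde's issue; Greta's ₹47,500 share passes to Greta's issue.
Isolde's share (₹47,500) passes entirely to Petra.
Greta's share (₹47,500) passes entirely to Kaspar.

Petra receives ₹47,500.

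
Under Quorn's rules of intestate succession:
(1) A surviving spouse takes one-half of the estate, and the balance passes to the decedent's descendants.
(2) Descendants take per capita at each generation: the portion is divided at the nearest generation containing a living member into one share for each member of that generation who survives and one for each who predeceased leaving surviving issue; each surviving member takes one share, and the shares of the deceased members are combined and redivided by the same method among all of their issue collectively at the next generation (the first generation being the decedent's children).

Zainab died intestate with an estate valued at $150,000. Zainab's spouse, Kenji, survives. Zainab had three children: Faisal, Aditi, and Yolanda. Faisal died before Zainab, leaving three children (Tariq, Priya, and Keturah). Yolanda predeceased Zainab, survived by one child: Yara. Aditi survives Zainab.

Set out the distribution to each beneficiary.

Kenji takes one-half of $150,000 = $75,000. The remaining $75,000 passes to the descendants.
The descendants' portion ($75,000) is divided at the children's generation into 3 shares of $25,000. Aditi takes $25,000. The 2 shares of the deceased (Faisal and Yolanda) are combined into a pool of $50,000.
That pool ($50,000) is divided at the grandchildren's generation equally among Tariq, Priya, Keturah, and Yara: $12,500 each.

Kenji: $75,000; Tariq: $12,500; Priya: $12,500; Keturah: $12,500; Aditi: $25,000; Yara: $12,500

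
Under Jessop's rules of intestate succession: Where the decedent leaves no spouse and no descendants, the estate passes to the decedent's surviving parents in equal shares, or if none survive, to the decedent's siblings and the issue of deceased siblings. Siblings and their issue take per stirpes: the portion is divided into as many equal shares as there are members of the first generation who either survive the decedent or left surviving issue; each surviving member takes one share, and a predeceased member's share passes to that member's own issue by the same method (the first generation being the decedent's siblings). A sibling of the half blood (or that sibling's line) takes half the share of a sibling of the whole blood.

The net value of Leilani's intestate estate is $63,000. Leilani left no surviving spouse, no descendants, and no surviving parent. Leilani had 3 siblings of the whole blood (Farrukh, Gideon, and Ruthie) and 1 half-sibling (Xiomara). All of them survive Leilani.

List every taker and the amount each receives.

The entire $63,000 passes to the siblings and their issue.
Counting each half-blood sibling's line as half a unit, there are 7/2 units in $63,000, so one unit is $18,000. Whole-blood lines (Farrukh, Gideon, and Ruthie) take $18,000 each; half-blood lines (Xiomara) take $9,000 each.

Farrukh: $18,000; Gideon: $18,000; Ruthie: $18,000; Xiomara: $9,000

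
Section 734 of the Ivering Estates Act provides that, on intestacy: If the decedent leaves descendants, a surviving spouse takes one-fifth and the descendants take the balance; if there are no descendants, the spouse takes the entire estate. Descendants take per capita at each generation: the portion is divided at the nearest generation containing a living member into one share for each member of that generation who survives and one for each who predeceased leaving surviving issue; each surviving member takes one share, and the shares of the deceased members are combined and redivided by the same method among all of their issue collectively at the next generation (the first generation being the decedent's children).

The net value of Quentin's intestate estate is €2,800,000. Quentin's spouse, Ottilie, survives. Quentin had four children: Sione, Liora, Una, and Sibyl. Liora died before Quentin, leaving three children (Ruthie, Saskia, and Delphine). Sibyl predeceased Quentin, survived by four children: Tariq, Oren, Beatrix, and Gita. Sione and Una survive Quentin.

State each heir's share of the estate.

Ottilie: €560,000; Sione: €560,000; Ruthie: €160,000; Saskia: €160,000; Delphine: €160,000; Una: €560,000; Tariq: €160,000; Oren: €160,000; Beatrix: €160,000; Gita: €160,000

Ottilie takes one-fifth of €2,800,000 = €560,000. The remaining €2,240,000 passes to the descendants.
The descendants' portion (€2,240,000) is divided at the children's generation into 4 shares of €560,000. Sione and Una each take €560,000. The 2 shares of the deceased (Liora and Sibyl) are combined into a pool of €1,120,000.
That pool (€1,120,000) is divided at the grandchildren's generation equally among Ruthie, Saskia, Delphine, Tariq, Oren, Beatrix, and Gita: €160,000 each.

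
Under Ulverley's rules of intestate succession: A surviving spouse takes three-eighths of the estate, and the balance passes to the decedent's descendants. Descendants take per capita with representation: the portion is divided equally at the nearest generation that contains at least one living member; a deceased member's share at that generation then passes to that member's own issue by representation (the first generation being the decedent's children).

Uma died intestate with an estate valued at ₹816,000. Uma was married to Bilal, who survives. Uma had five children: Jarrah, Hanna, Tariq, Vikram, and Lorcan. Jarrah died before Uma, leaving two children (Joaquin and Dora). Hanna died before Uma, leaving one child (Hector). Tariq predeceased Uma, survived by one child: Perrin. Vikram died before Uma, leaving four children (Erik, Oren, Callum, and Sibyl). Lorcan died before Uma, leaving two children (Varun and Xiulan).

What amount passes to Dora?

Bilal takes three-eighths of ₹816,000 = ₹306,000. The remaining ₹510,000 passes to the descendants.
No child survives, so the initial division is made at the grandchildren's generation.
The descendants' portion (₹510,000) is divided into 10 shares of ₹51,000: Joaquin, Dora, Hector, Perrin, Erik, Oren, Callum, Sibyl, Varun, and Xiulan each take ₹51,000.

Dora receives ₹51,000.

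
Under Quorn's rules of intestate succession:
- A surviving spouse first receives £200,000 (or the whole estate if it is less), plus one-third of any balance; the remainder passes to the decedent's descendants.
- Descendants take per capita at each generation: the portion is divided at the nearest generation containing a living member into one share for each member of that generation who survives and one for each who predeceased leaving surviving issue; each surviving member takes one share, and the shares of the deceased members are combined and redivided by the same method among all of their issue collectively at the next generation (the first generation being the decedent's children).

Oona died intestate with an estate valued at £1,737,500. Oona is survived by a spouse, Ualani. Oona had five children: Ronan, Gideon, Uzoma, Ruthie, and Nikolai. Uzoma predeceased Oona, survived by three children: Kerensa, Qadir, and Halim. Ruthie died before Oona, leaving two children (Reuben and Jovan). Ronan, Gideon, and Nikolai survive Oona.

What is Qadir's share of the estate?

Ualani first takes £200,000, leaving a balance of £1,537,500. Ualani then takes one-third of the balance (£512,500), for a total of £712,500. The remaining £1,025,000 passes to the descendants.
The descendants' portion (£1,025,000) is divided at the children's generation into 5 shares of £205,000. Ronan, Gideon, and Nikolai each take £205,000. The 2 shares of the deceased (Uzoma and Ruthie) are combined into a pool of £410,000.
That pool (£410,000) is divided at the grandchildren's generation equally among Kerensa, Qadir, Halim, Reuben, and Jovan: £82,000 each.

Qadir receives £82,000.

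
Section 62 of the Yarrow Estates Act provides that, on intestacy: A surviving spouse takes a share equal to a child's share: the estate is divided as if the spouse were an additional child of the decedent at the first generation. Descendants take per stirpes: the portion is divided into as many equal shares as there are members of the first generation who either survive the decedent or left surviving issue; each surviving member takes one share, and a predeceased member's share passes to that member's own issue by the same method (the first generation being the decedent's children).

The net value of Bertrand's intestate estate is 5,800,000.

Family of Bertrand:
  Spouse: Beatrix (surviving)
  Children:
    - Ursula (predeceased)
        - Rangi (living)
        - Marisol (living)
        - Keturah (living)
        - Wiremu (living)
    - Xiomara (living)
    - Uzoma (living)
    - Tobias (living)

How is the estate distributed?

Beatrix: 1,160,000; Rangi: 290,000; Marisol: 290,000; Keturah: 290,000; Wiremu: 290,000; Xiomara: 1,160,000; Uzoma: 1,160,000; Tobias: 1,160,000

The spouse counts as an additional share at the children's level, so there are 5 primary shares of 1,160,000. Beatrix takes one such share (1,160,000).
The children's combined portion (4,640,000) is divided into 4 shares of 1,160,000: Xiomara, Uzoma, and Tobias each take 1,160,000; Ursula's 1,160,000 share passes to Ursula's issue.
Ursula's share (1,160,000) is divided into 4 shares of 290,000: Rangi, Marisol, Keturah, and Wiremu each take 290,000.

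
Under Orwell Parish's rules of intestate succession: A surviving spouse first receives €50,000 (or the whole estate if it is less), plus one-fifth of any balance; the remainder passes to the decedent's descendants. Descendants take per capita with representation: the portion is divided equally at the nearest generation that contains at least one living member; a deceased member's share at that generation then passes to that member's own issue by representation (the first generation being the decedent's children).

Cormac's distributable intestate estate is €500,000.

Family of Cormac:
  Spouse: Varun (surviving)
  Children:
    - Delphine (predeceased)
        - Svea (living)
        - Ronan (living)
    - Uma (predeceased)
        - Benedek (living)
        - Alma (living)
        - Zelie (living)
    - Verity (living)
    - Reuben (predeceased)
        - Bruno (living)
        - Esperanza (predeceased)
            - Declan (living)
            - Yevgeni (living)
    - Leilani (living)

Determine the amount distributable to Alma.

Alma receives €24,000.

Varun first takes €50,000, leaving a balance of €450,000. Varun then takes one-fifth of the balance (€90,000), for a total of €140,000. The remaining €360,000 passes to the descendants.
The descendants' portion (€360,000) is divided into 5 shares of €72,000: Verity and Leilani each take €72,000; Delphine's €72,000 share passes to Delphine's issue; Uma's €72,000 share passes to Uma's issue; Reuben's €72,000 share passes to Reuben's issue.
Delphine's share (€72,000) is divided into 2 shares of €36,000: Svea and Ronan each take €36,000.
Uma's share (€72,000) is divided into 3 shares of €24,000: Benedek, Alma, and Zelie each take €24,000.
Reuben's share (€72,000) is divided into 2 shares of €36,000: Bruno takes €36,000; Esperanza's €36,000 share passes to Esperanza's issue.
Esperanza's share (€36,000) is divided into 2 shares of €18,000: Declan and Yevgeni each take €18,000.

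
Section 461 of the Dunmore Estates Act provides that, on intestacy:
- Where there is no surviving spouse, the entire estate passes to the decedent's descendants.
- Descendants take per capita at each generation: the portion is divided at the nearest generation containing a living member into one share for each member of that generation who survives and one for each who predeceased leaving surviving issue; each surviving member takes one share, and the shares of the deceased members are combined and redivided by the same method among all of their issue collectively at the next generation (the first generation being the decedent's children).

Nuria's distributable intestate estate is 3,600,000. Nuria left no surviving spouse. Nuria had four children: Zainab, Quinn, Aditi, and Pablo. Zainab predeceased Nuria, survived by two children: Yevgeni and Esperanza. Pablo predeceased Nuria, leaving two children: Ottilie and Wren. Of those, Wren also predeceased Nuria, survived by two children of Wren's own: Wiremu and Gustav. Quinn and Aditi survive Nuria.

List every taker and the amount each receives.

Yevgeni: 450,000; Esperanza: 450,000; Quinn: 900,000; Aditi: 900,000; Ottilie: 450,000; Wiremu: 225,000; Gustav: 225,000

The entire 3,600,000 passes to the descendants.
That amount (3,600,000) is divided at the children's generation into 4 shares of 900,000. Quinn and Aditi each take 900,000. The 2 shares of the deceased (Zainab and Pablo) are combined into a pool of 1,800,000.
That pool (1,800,000) is divided at the grandchildren's generation into 4 shares of 450,000. Yevgeni, Esperanza, and Ottilie each take 450,000. The remaining share for the deceased Wren (450,000) is carried to the next generation.
That pool (450,000) is divided at the great-grandchildren's generation equally among Wiremu and Gustav: 225,000 each.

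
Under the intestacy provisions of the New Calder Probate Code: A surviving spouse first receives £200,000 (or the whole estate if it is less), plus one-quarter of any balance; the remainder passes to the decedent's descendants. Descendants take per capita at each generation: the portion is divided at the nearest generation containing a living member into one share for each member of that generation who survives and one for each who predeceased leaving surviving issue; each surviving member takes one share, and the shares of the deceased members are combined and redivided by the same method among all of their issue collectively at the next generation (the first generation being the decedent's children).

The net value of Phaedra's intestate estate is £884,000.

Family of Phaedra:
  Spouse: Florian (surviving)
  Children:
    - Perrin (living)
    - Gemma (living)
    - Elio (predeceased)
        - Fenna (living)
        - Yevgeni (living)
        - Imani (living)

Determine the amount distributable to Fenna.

Florian first takes £200,000, leaving a balance of £684,000. Florian then takes one-quarter of the balance (£171,000), for a total of £371,000. The remaining £513,000 passes to the descendants.
The descendants' portion (£513,000) is divided at the children's generation into 3 shares of £171,000. Perrin and Gemma each take £171,000. The remaining share for the deceased Elio (£171,000) is carried to the next generation.
That pool (£171,000) is divided at the grandchildren's generation equally among Fenna, Yevgeni, and Imani: £57,000 each.

Fenna receives £57,000.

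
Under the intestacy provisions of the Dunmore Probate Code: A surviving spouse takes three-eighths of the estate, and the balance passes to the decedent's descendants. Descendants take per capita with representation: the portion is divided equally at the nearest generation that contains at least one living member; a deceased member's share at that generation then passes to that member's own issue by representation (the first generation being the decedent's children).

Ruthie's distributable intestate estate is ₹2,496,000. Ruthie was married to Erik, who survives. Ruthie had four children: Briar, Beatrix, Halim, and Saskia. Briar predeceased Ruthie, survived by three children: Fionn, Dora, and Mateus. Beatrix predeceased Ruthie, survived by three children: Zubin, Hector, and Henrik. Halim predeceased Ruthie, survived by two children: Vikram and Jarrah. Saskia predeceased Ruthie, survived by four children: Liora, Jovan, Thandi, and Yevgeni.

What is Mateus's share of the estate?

Erik takes three-eighths of ₹2,496,000 = ₹936,000. The remaining ₹1,560,000 passes to the descendants.
No child survives, so the initial division is made at the grandchildren's generation.
The descendants' portion (₹1,560,000) is divided into 12 shares of ₹130,000: Fionn, Dora, Mateus, Zubin, Hector, Henrik, Vikram, Jarrah, Liora, Jovan, Thandi, and Yevgeni each take ₹130,000.

Mateus receives ₹130,000.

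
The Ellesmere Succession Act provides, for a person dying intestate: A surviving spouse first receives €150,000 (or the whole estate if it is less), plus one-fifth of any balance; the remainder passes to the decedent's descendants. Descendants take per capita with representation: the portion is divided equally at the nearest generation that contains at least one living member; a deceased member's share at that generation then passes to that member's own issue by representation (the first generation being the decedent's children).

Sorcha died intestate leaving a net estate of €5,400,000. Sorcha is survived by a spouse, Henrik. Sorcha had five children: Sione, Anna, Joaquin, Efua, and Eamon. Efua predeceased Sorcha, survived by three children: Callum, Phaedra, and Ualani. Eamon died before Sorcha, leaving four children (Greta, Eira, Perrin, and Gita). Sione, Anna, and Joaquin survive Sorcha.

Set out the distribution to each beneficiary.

Henrik: €1,200,000; Sione: €840,000; Anna: €840,000; Joaquin: €840,000; Callum: €280,000; Phaedra: €280,000; Ualani: €280,000; Greta: €210,000; Eira: €210,000; Perrin: €210,000; Gita: €210,000

Henrik first takes €150,000, leaving a balance of €5,250,000. Henrik then takes one-fifth of the balance (€1,050,000), for a total of €1,200,000. The remaining €4,200,000 passes to the descendants.
The descendants' portion (€4,200,000) is divided into 5 shares of €840,000: Sione, Anna, and Joaquin each take €840,000; Efua's €840,000 share passes to Efua's issue; Eamon's €840,000 share passes to Eamon's issue.
Efua's share (€840,000) is divided into 3 shares of €280,000: Callum, Phaedra, and Ualani each take €280,000.
Eamon's share (€840,000) is divided into 4 shares of €210,000: Greta, Eira, Perrin, and Gita each take €210,000.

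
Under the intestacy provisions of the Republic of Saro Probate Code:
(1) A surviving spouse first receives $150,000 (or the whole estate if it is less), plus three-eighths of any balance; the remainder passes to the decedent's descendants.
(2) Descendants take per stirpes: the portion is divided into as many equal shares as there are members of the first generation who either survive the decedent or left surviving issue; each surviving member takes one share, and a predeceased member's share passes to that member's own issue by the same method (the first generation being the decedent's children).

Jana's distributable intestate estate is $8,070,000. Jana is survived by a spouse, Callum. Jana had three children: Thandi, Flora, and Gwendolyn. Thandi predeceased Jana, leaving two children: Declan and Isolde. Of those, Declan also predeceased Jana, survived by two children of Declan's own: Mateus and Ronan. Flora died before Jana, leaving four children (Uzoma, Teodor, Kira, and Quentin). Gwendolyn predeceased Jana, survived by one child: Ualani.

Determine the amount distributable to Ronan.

Callum first takes $150,000, leaving a balance of $7,920,000. Callum then takes three-eighths of the balance ($2,970,000), for a total of $3,120,000. The remaining $4,950,000 passes to the descendants.
The descendants' portion ($4,950,000) is divided into 3 shares of $1,650,000: Thandi's $1,650,000 share passes to Thandi's issue; Flora's $1,650,000 share passes to Flora's issue; Gwendolyn's $1,650,000 share passes to Gwendolyn's issue.
Thandi's share ($1,650,000) is divided into 2 shares of $825,000: Isolde takes $825,000; Declan's $825,000 share passes to Declan's issue.
Declan's share ($825,000) is divided into 2 shares of $412,500: Mateus and Ronan each take $412,500.
Flora's share ($1,650,000) is divided into 4 shares of $412,500: Uzoma, Teodor, Kira, and Quentin each take $412,500.
Gwendolyn's share ($1,650,000) passes entirely to Ualani.

Ronan receives $412,500.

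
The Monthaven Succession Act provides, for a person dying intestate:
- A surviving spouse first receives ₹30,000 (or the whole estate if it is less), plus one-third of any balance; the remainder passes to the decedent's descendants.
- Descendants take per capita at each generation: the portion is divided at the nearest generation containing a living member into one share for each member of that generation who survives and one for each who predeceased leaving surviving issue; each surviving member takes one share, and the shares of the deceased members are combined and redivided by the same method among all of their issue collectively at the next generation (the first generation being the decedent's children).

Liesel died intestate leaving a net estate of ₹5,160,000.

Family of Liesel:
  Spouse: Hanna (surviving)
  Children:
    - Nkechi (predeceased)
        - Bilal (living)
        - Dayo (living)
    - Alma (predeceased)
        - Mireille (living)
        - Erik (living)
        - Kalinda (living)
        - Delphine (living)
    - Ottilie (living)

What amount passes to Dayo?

Hanna first takes ₹30,000, leaving a balance of ₹5,130,000. Hanna then takes one-third of the balance (₹1,710,000), for a total of ₹1,740,000. The remaining ₹3,420,000 passes to the descendants.
The descendants' portion (₹3,420,000) is divided at the children's generation into 3 shares of ₹1,140,000. Ottilie takes ₹1,140,000. The 2 shares of the deceased (Nkechi and Alma) are combined into a pool of ₹2,280,000.
That pool (₹2,280,000) is divided at the grandchildren's generation equally among Bilal, Dayo, Mireille, Erik, Kalinda, and Delphine: ₹380,000 each.

Dayo receives ₹380,000.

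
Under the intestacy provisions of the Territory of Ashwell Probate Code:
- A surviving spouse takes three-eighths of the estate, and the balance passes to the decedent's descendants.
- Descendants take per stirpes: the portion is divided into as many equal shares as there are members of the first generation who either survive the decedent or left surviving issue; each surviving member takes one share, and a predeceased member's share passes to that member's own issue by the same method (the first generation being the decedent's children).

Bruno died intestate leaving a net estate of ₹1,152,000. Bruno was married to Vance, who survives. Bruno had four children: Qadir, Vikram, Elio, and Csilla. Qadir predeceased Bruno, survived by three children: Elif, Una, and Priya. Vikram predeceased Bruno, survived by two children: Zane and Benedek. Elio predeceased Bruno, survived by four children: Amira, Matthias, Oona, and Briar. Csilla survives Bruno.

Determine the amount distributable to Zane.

Zane receives ₹90,000.

Vance takes three-eighths of ₹1,152,000 = ₹432,000. The remaining ₹720,000 passes to the descendants.
The descendants' portion (₹720,000) is divided into 4 shares of ₹180,000: Csilla takes ₹180,000; Qadir's ₹180,000 share passes to Qadir's issue; Vikram's ₹180,000 share passes to Vikram's issue; Elio's ₹180,000 share passes to Elio's issue.
Qadir's share (₹180,000) is divided into 3 shares of ₹60,000: Elif, Una, and Priya each take ₹60,000.
Vikram's share (₹180,000) is divided into 2 shares of ₹90,000: Zane and Benedek each take ₹90,000.
Elio's share (₹180,000) is divided into 4 shares of ₹45,000: Amira, Matthias, Oona, and Briar each take ₹45,000.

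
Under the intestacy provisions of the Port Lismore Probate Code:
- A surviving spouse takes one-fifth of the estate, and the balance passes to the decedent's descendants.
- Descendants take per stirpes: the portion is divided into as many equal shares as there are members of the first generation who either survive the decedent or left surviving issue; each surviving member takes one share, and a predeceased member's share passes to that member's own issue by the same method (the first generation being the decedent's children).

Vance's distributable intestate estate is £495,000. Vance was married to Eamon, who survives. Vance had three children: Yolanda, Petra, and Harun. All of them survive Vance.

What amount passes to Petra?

Eamon takes one-fifth of £495,000 = £99,000. The remaining £396,000 passes to the descendants.
The descendants' portion (£396,000) is divided into 3 shares of £132,000: Yolanda, Petra, and Harun each take £132,000.

Petra receives £132,000.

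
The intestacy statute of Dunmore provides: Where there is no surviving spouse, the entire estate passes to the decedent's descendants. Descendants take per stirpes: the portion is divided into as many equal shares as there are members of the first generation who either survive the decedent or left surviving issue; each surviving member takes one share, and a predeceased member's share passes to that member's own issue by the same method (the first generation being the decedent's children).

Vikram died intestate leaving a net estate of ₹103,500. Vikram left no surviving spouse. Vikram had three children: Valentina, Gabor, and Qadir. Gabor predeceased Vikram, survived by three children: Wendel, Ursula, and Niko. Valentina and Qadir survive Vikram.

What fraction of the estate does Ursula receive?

The entire ₹103,500 passes to the descendants.
That amount (₹103,500) is divided into 3 shares of ₹34,500: Valentina and Qadir each take ₹34,500; Gabor's ₹34,500 share passes to Gabor's issue.
Gabor's share (₹34,500) is divided into 3 shares of ₹11,500: Wendel, Ursula, and Niko each take ₹11,500.

Ursula receives 1/9 of the estate.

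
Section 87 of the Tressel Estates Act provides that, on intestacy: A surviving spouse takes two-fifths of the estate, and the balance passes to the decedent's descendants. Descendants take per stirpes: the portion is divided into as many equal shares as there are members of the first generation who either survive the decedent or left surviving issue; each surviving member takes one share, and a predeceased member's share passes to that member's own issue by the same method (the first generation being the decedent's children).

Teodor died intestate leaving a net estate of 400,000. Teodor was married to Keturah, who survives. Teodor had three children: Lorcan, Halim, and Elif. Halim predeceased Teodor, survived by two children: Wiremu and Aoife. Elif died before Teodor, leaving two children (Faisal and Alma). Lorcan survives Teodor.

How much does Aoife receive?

Aoife receives 40,000.

Keturah takes two-fifths of 400,000 = 160,000. The remaining 240,000 passes to the descendants.
The descendants' portion (240,000) is divided into 3 shares of 80,000: Lorcan takes 80,000; Halim's 80,000 share passes to Halim's issue; Elif's 80,000 share passes to Elif's issue.
Halim's share (80,000) is divided into 2 shares of 40,000: Wiremu and Aoife each take 40,000.
Elif's share (80,000) is divided into 2 shares of 40,000: Faisal and Alma each take 40,000.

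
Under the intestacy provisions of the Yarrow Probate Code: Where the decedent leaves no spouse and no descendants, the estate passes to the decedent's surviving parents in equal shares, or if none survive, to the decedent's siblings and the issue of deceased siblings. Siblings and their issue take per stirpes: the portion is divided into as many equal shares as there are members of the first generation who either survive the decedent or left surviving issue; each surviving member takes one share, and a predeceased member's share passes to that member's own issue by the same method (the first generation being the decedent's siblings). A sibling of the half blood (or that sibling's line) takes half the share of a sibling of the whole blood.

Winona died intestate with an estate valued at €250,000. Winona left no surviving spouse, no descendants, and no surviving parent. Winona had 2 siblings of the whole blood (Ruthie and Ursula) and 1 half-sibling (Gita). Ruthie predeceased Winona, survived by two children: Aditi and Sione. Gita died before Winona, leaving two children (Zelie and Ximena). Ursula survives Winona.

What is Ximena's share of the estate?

Ximena receives €25,000.

The entire €250,000 passes to the siblings and their issue.
Counting each half-blood sibling's line as half a unit, there are 5/2 units in €250,000, so one unit is €100,000. Whole-blood lines (Ruthie and Ursula) take €100,000 each; half-blood lines (Gita) take €50,000 each.
Ruthie's share (€100,000) is divided into 2 shares of €50,000: Aditi and Sione each take €50,000.
Gita's share (€50,000) is divided into 2 shares of €25,000: Zelie and Ximena each take €25,000.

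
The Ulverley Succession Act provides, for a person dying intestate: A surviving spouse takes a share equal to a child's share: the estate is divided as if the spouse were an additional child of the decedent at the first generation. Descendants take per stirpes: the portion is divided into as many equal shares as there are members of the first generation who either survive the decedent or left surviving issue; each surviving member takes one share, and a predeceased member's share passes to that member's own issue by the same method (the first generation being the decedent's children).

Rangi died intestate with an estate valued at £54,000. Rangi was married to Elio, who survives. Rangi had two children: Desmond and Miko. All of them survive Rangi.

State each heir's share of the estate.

The spouse counts as an additional share at the children's level, so there are 3 primary shares of £18,000. Elio takes one such share (£18,000).
The children's combined portion (£36,000) is divided into 2 shares of £18,000: Desmond and Miko each take £18,000.

Elio: £18,000; Desmond: £18,000; Miko: £18,000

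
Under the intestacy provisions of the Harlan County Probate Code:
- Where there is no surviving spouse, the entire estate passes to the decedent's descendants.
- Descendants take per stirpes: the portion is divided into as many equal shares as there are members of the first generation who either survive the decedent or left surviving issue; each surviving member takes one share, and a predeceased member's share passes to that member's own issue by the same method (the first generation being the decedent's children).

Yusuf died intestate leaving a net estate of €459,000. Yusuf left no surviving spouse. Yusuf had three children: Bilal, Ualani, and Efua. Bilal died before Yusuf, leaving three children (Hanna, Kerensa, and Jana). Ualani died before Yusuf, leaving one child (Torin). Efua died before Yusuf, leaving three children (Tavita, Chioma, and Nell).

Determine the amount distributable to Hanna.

Hanna receives €51,000.

The entire €459,000 passes to the descendants.
That amount (€459,000) is divided into 3 shares of €153,000: Bilal's €153,000 share passes to Bilal's issue; Ualani's €153,000 share passes to Ualani's issue; Efua's €153,000 share passes to Efua's issue.
Bilal's share (€153,000) is divided into 3 shares of €51,000: Hanna, Kerensa, and Jana each take €51,000.
Ualani's share (€153,000) passes entirely to Torin.
Efua's share (€153,000) is divided into 3 shares of €51,000: Tavita, Chioma, and Nell each take €51,000.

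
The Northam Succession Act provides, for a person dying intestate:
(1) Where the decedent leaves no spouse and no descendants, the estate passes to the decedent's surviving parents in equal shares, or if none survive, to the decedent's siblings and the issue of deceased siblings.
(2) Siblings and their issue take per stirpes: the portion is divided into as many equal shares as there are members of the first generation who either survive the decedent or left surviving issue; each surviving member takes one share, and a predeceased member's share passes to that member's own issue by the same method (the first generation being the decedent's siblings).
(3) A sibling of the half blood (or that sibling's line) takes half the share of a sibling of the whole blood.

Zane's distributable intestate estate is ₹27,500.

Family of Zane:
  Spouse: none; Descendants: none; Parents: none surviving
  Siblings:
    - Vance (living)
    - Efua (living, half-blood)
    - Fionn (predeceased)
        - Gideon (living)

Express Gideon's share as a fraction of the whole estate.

Gideon receives 2/5 of the estate.

The entire ₹27,500 passes to the siblings and their issue.
Counting each half-blood sibling's line as half a unit, there are 5/2 units in ₹27,500, so one unit is ₹11,000. Whole-blood lines (Vance and Fionn) take ₹11,000 each; half-blood lines (Efua) take ₹5,500 each.
Fionn's share (₹11,000) passes entirely to Gideon.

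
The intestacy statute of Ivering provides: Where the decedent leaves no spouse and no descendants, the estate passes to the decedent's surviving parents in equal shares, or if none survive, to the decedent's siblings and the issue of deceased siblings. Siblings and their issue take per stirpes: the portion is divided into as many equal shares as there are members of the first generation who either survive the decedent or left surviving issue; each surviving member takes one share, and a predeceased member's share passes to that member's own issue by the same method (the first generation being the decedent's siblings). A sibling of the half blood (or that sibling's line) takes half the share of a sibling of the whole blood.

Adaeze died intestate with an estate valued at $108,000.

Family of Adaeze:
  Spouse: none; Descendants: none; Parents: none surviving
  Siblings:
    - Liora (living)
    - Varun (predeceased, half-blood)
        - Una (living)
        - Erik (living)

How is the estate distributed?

Liora: $72,000; Una: $18,000; Erik: $18,000

The entire $108,000 passes to the siblings and their issue.
Counting each half-blood sibling's line as half a unit, there are 3/2 units in $108,000, so one unit is $72,000. Whole-blood lines (Liora) take $72,000 each; half-blood lines (Varun) take $36,000 each.
Varun's share ($36,000) is divided into 2 shares of $18,000: Una and Erik each take $18,000.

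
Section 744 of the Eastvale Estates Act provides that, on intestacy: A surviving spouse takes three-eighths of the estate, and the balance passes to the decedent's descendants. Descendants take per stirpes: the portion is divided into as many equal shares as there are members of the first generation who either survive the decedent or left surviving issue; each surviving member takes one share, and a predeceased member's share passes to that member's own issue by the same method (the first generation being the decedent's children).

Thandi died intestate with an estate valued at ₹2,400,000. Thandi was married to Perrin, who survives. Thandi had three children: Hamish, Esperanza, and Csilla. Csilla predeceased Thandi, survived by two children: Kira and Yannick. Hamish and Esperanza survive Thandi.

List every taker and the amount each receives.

Perrin: ₹900,000; Hamish: ₹500,000; Esperanza: ₹500,000; Kira: ₹250,000; Yannick: ₹250,000

Perrin takes three-eighths of ₹2,400,000 = ₹900,000. The remaining ₹1,500,000 passes to the descendants.
The descendants' portion (₹1,500,000) is divided into 3 shares of ₹500,000: Hamish and Esperanza each take ₹500,000; Csilla's ₹500,000 share passes to Csilla's issue.
Csilla's share (₹500,000) is divided into 2 shares of ₹250,000: Kira and Yannick each take ₹250,000.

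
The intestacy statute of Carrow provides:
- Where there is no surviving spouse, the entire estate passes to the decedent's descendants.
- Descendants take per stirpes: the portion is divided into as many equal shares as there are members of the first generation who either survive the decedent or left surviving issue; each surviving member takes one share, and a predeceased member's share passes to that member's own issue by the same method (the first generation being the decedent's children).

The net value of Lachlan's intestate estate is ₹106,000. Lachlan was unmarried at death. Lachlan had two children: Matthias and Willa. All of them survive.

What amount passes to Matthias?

Matthias receives ₹53,000.

The entire ₹106,000 passes to the descendants.
That amount (₹106,000) is divided into 2 shares of ₹53,000: Matthias and Willa each take ₹53,000.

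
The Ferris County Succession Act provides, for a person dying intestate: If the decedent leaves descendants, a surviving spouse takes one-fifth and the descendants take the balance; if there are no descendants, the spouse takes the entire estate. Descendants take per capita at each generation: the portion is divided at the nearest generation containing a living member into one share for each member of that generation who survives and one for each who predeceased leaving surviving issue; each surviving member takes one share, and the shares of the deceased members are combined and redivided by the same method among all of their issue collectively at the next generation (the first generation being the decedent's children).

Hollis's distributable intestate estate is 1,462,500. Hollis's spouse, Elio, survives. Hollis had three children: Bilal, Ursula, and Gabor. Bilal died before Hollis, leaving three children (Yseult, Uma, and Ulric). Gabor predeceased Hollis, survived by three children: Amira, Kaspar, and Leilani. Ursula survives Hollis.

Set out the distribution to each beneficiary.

Elio takes one-fifth of 1,462,500 = 292,500. The remaining 1,170,000 passes to the descendants.
The descendants' portion (1,170,000) is divided at the children's generation into 3 shares of 390,000. Ursula takes 390,000. The 2 shares of the deceased (Bilal and Gabor) are combined into a pool of 780,000.
That pool (780,000) is divided at the grandchildren's generation equally among Yseult, Uma, Ulric, Amira, Kaspar, and Leilani: 130,000 each.

Elio: 292,500; Yseult: 130,000; Uma: 130,000; Ulric: 130,000; Ursula: 390,000; Amira: 130,000; Kaspar: 130,000; Leilani: 130,000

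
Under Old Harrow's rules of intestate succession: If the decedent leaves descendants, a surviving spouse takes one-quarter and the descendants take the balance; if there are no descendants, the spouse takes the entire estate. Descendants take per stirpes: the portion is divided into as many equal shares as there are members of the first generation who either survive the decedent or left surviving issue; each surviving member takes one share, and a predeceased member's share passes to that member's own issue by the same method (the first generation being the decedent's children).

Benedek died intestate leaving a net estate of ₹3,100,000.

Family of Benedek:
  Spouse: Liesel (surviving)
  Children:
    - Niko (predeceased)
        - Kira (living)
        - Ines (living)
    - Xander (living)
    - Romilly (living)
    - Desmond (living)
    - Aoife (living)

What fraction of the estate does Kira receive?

Kira receives 3/40 of the estate.

Liesel takes one-quarter of ₹3,100,000 = ₹775,000. The remaining ₹2,325,000 passes to the descendants.
The descendants' portion (₹2,325,000) is divided into 5 shares of ₹465,000: Xander, Romilly, Desmond, and Aoife each take ₹465,000; Niko's ₹465,000 share passes to Niko's issue.
Niko's share (₹465,000) is divided into 2 shares of ₹232,500: Kira and Ines each take ₹232,500.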